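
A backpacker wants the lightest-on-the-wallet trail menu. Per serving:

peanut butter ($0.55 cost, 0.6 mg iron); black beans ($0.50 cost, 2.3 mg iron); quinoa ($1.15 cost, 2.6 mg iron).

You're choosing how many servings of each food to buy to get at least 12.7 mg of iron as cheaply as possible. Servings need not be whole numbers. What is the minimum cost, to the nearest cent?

Cost per mg of iron: black beans $0.2174, quinoa $0.4423, peanut butter $0.9167.
With no serving limits, use only black beans: 12.7 mg / 2.3 mg = 5.522 servings × $0.50 = $2.76.

$2.76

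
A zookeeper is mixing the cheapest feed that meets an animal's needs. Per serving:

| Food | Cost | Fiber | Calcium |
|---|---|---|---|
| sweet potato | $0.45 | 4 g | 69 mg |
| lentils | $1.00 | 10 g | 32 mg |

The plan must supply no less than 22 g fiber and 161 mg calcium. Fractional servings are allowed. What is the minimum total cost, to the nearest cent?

$2.28

Check every corner: each single food scaled to meet both minima, and each pair solved so both constraints bind.
sweet potato only: max(22/4, 161/69) = 5.5 servings → $2.48.
lentils only: max(22/10, 161/32) = 5.031 servings → $5.03.
sweet potato + lentils with both tight: 1.612 servings and 1.555 servings → $2.28.
Cheapest feasible corner: $2.28.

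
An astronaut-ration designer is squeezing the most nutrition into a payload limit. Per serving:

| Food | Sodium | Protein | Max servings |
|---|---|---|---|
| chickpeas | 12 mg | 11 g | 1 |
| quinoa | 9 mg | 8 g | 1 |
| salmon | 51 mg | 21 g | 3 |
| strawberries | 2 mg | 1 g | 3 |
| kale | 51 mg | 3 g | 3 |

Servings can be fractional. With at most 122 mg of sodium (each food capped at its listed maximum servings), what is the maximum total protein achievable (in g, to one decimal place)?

Protein per mg sodium: chickpeas 0.9167, quinoa 0.8889, strawberries 0.5, salmon 0.4118, kale 0.05882.
Take 1 serving of chickpeas: uses 12 mg sodium, +11.0 g protein (running total 11.0 g).
Take 1 serving of quinoa: uses 9 mg sodium, +8.0 g protein (running total 19.0 g).
Take 3 servings of strawberries: uses 6 mg sodium, +3.0 g protein (running total 22.0 g).
Take 1.863 servings of salmon: uses 95 mg sodium, +39.1 g protein (running total 61.1 g).
Filling greedily by protein-per-mg sodium is optimal for one linear limit, giving 61.1 g.

61.1 g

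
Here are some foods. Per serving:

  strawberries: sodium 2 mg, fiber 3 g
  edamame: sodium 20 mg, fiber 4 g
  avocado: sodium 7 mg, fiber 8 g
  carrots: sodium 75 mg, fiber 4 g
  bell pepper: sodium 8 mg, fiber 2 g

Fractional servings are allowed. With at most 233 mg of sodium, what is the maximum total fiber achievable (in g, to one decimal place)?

349.5 g

Fiber per mg sodium: strawberries 1.5, avocado 1.143, bell pepper 0.25, edamame 0.2, carrots 0.05333.
With no serving limits, spend the whole sodium allowance on strawberries: 233 mg / 2 mg × 3 g = 349.5 g.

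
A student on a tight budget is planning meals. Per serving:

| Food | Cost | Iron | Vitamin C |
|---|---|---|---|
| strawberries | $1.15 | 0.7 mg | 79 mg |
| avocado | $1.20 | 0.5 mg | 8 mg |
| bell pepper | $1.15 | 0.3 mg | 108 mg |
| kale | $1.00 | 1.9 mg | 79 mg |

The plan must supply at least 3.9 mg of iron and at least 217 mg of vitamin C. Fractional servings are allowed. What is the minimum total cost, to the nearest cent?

For a min-cost LP with two ≥-constraints, a basic feasible solution has at most two positive variables.
strawberries only: max(3.9/0.7, 217/79) = 5.571 servings → $6.41.
avocado only: max(3.9/0.5, 217/8) = 27.12 servings → $32.55.
bell pepper only: max(3.9/0.3, 217/108) = 13 servings → $14.95.
kale only: max(3.9/1.9, 217/79) = 2.747 servings → $2.75.
strawberries + avocado with both tight: 2.28 servings and 4.608 servings → $8.15.
strawberries + bell pepper: the both-tight solution has a negative serving — not a feasible corner.
strawberries + kale with both tight: 1.099 servings and 1.648 servings → $2.91.
avocado + bell pepper with both tight: 6.901 servings and 1.498 servings → $10.00.
avocado + kale: intersection lies outside the first quadrant.
bell pepper + kale with both tight: 0.5741 servings and 1.962 servings → $2.62.
So the least-cost plan costs $2.62.

$2.62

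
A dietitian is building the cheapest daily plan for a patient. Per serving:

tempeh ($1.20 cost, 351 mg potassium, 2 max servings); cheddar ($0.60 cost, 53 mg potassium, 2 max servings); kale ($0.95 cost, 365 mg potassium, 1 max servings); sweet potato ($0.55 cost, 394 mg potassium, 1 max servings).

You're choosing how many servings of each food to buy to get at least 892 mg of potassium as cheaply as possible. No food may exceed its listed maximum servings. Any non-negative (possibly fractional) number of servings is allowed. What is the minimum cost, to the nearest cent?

$1.95

Cost per mg of potassium: sweet potato $0.0014, kale $0.0026, tempeh $0.0034, cheddar $0.0113.
Take 1 serving of sweet potato: +394.0 mg potassium for $0.55 (total $0.55, still need 498.0 mg).
Take 1 serving of kale: +365.0 mg potassium for $0.95 (total $1.50, still need 133.0 mg).
Take 0.3789 servings of tempeh: +133.0 mg potassium for $0.45 (total $1.95, still need 0.0 mg).
Greedy by cheapest-per-mg is optimal for a single linear constraint, so the minimum cost is $1.95.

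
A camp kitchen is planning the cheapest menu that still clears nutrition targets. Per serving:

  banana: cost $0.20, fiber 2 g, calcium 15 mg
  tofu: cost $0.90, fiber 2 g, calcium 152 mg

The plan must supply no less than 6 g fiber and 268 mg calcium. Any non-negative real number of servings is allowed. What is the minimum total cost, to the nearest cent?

banana only: max(6/2, 268/15) = 17.87 servings → $3.57.
tofu only: max(6/2, 268/152) = 3 servings → $2.70.
banana + tofu with both tight: 1.372 servings and 1.628 servings → $1.74.
So the least-cost plan costs $1.74.

$1.74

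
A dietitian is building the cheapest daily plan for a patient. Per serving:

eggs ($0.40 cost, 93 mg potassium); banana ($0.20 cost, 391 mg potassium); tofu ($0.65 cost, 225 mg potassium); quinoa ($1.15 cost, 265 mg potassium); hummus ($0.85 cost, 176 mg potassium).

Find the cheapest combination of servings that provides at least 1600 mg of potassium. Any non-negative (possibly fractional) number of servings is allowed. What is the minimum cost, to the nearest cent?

Cost per mg of potassium: banana $0.0005, tofu $0.0029, eggs $0.0043, quinoa $0.0043, hummus $0.0048.
With no serving limits, use only banana: 1600 mg / 391 mg = 4.092 servings × $0.20 = $0.82.

$0.82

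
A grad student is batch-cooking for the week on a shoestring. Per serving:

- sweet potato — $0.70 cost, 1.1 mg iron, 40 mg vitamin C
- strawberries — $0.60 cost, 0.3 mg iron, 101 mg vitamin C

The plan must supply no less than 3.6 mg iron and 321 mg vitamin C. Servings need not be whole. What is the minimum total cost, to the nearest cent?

Two binding constraints pin down two serving amounts, so the optimal mix uses at most two foods. The candidates are each food alone (scaled to the tighter of iron/vitamin C) and each pair with both constraints tight.
sweet potato only: max(3.6/1.1, 321/40) = 8.025 servings → $5.62.
strawberries only: max(3.6/0.3, 321/101) = 12 servings → $7.20.
sweet potato + strawberries with both tight: 2.697 servings and 2.11 servings → $3.15.
The minimum over all feasible corners is $3.15.

$3.15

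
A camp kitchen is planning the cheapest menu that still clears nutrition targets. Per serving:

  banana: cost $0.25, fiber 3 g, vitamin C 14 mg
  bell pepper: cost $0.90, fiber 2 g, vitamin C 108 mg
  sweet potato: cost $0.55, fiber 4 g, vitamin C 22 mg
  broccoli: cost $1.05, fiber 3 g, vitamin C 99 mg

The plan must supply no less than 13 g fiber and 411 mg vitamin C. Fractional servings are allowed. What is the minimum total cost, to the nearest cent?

Minimising a linear cost over {fiber ≥ 13, vitamin C ≥ 411, servings ≥ 0} — the optimum is at a vertex, using one or two foods.
banana only: max(13/3, 411/14) = 29.36 servings → $7.34.
bell pepper only: max(13/2, 411/108) = 6.5 servings → $5.85.
sweet potato only: max(13/4, 411/22) = 18.68 servings → $10.28.
broccoli only: max(13/3, 411/99) = 4.333 servings → $4.55.
banana + bell pepper with both tight: 1.966 servings and 3.551 servings → $3.69.
banana + sweet potato with both targets exact would need a negative amount; discard.
banana + broccoli with both tight: 0.2118 servings and 4.122 servings → $4.38.
bell pepper + sweet potato with both tight: 3.5 servings and 1.5 servings → $3.98.
bell pepper + broccoli with both targets exact would need a negative amount; discard.
sweet potato + broccoli with both tight: 0.1636 servings and 4.115 servings → $4.41.
Cheapest feasible corner: $3.69.

$3.69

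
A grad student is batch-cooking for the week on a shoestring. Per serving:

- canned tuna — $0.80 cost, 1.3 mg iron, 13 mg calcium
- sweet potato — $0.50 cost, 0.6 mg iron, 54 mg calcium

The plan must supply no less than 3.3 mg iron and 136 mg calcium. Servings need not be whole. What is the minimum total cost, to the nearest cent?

canned tuna only: max(3.3/1.3, 136/13) = 10.46 servings → $8.37.
sweet potato only: max(3.3/0.6, 136/54) = 5.5 servings → $2.75.
canned tuna + sweet potato with both tight: 1.548 servings and 2.146 servings → $2.31.
So the least-cost plan costs $2.31.

$2.31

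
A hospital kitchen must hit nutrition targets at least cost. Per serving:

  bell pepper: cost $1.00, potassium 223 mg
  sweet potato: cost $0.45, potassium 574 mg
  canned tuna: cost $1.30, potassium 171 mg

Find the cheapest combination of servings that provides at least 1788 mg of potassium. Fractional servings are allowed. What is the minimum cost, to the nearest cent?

Cost per mg of potassium: sweet potato $0.0008, bell pepper $0.0045, canned tuna $0.0076.
With no serving limits, use only sweet potato: 1788 mg / 574 mg = 3.115 servings × $0.45 = $1.40.

$1.40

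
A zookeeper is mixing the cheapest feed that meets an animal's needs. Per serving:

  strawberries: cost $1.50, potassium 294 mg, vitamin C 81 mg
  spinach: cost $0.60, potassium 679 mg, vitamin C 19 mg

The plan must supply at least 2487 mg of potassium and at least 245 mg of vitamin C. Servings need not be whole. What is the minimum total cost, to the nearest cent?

strawberries only: max(2487/294, 245/81) = 8.459 servings → $12.69.
spinach only: max(2487/679, 245/19) = 12.89 servings → $7.74.
strawberries + spinach with both tight: 2.41 servings and 2.619 servings → $5.19.
The minimum over all feasible corners is $5.19.

$5.19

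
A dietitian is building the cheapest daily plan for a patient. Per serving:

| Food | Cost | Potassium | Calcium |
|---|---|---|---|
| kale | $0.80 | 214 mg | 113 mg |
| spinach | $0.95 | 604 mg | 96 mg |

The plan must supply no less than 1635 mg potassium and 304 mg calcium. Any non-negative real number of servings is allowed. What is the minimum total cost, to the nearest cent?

kale only: max(1635/214, 304/113) = 7.64 servings → $6.11.
spinach only: max(1635/604, 304/96) = 3.167 servings → $3.01.
kale + spinach with both tight: 0.5587 servings and 2.509 servings → $2.83.
So the least-cost plan costs $2.83.

$2.83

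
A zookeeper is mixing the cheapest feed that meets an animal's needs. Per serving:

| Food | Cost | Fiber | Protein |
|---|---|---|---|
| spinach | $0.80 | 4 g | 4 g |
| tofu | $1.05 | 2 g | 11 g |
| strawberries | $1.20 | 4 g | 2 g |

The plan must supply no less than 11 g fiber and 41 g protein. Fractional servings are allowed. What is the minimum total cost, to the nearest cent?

An LP optimum is at a vertex; with two nutrient constraints at most two foods are used. Check each candidate.
spinach only: max(11/4, 41/4) = 10.25 servings → $8.20.
tofu only: max(11/2, 41/11) = 5.5 servings → $5.78.
strawberries only: max(11/4, 41/2) = 20.5 servings → $24.60.
spinach + tofu with both tight: 1.083 servings and 3.333 servings → $4.37.
spinach + strawberries with both targets exact would need a negative amount; discard.
tofu + strawberries with both tight: 3.55 servings and 0.975 servings → $4.90.
The minimum over all feasible corners is $4.37.

$4.37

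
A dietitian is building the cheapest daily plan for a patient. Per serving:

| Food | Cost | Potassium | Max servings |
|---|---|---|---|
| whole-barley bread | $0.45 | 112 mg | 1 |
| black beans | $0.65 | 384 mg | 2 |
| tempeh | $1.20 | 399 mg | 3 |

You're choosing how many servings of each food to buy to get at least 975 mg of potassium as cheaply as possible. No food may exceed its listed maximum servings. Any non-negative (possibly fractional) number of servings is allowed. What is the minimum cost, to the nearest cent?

Cost per mg of potassium: black beans $0.0017, tempeh $0.0030, whole-barley bread $0.0040.
Take 2 servings of black beans: +768.0 mg potassium for $1.30 (total $1.30, still need 207.0 mg).
Take 0.5188 servings of tempeh: +207.0 mg potassium for $0.62 (total $1.92, still need 0.0 mg).
Filling from the cheapest source first is optimal under one linear minimum: $1.92.

$1.92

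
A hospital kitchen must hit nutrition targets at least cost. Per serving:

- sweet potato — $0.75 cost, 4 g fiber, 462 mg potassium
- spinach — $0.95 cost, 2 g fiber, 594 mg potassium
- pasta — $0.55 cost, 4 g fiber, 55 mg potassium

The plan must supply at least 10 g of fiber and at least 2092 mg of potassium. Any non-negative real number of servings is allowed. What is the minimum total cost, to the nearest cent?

With two linear requirements the optimum uses one or two foods; enumerate the corners.
sweet potato only: max(10/4, 2092/462) = 4.528 servings → $3.40.
spinach only: max(10/2, 2092/594) = 5 servings → $4.75.
pasta only: max(10/4, 2092/55) = 38.04 servings → $20.92.
sweet potato + spinach with both tight: 1.209 servings and 2.581 servings → $3.36.
sweet potato + pasta: the both-tight solution has a negative serving — not a feasible corner.
spinach + pasta with both tight: 3.45 servings and 0.7749 servings → $3.70.
Cheapest feasible corner: $3.36.

$3.36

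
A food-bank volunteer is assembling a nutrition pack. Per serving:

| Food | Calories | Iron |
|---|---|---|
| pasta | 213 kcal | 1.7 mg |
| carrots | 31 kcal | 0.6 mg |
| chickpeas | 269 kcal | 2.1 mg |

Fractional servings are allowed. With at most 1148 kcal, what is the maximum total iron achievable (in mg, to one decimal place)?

Iron per kcal: carrots 0.01935, pasta 0.007981, chickpeas 0.007807.
With no serving limits, spend the whole calories allowance on carrots: 1148 kcal / 31 kcal × 0.6 mg = 22.2 mg.

22.2 mg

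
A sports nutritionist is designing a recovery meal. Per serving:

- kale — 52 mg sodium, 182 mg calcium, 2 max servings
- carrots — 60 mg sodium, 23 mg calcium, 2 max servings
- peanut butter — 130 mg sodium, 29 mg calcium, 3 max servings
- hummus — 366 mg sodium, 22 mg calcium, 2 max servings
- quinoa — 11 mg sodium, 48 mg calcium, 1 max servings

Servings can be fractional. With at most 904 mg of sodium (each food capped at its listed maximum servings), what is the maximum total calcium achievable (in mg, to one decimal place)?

Calcium per mg sodium: quinoa 4.364, kale 3.5, carrots 0.3833, peanut butter 0.2231, hummus 0.06011.
Take 1 serving of quinoa: uses 11 mg sodium, +48.0 mg calcium (running total 48.0 mg).
Take 2 servings of kale: uses 104 mg sodium, +364.0 mg calcium (running total 412.0 mg).
Take 2 servings of carrots: uses 120 mg sodium, +46.0 mg calcium (running total 458.0 mg).
Take 3 servings of peanut butter: uses 390 mg sodium, +87.0 mg calcium (running total 545.0 mg).
Take 0.7623 servings of hummus: uses 279 mg sodium, +16.8 mg calcium (running total 561.8 mg).
Greedy by best ratio exhausts the sodium allowance optimally: 561.8 mg.

561.8 mg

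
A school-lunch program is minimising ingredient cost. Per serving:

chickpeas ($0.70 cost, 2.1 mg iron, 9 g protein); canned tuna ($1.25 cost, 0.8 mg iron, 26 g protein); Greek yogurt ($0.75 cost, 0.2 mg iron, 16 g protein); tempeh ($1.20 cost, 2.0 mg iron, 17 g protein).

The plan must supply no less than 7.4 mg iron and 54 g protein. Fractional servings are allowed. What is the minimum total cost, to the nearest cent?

A basic optimal solution has at most two foods positive. Try each food alone and each pair with both targets met exactly.
chickpeas only: max(7.4/2.1, 54/9) = 6 servings → $4.20.
canned tuna only: max(7.4/0.8, 54/26) = 9.25 servings → $11.56.
Greek yogurt only: max(7.4/0.2, 54/16) = 37 servings → $27.75.
tempeh only: max(7.4/2.0, 54/17) = 3.7 servings → $4.44.
chickpeas + canned tuna with both tight: 3.148 servings and 0.9873 servings → $3.44.
chickpeas + Greek yogurt with both tight: 3.384 servings and 1.472 servings → $3.47.
chickpeas + tempeh with both tight: 1.006 servings and 2.644 servings → $3.88.
canned tuna + Greek yogurt: the both-tight solution has a negative serving — not a feasible corner.
canned tuna + tempeh: the both-tight solution has a negative serving — not a feasible corner.
Greek yogurt + tempeh with both targets exact would need a negative amount; discard.
Cheapest feasible corner: $3.44.

$3.44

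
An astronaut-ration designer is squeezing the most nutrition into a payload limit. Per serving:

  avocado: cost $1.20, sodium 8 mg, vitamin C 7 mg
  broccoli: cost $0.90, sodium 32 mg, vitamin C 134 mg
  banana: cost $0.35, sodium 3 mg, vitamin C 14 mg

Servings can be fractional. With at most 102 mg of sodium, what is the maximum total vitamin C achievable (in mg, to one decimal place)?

476.0 mg

Vitamin C per mg sodium: banana 4.667, broccoli 4.188, avocado 0.875.
With no serving limits, spend the whole sodium allowance on banana: 102 mg / 3 mg × 14 mg = 476.0 mg.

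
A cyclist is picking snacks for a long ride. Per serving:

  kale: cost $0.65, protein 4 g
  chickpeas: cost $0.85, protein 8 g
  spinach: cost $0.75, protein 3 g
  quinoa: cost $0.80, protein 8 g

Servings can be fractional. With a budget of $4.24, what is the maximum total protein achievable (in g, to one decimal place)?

42.4 g

Protein per dollar: quinoa 10, chickpeas 9.412, kale 6.154, spinach 4.
With no serving limits, spend the whole cost allowance on quinoa: $4.24 / $0.80 × 8 g = 42.4 g.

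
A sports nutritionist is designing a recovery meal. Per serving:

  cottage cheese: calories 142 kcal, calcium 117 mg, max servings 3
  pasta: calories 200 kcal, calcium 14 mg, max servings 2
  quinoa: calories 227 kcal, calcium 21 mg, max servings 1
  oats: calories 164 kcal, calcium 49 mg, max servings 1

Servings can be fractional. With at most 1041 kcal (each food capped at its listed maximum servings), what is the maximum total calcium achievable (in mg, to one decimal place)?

Calcium per kcal: cottage cheese 0.8239, oats 0.2988, quinoa 0.09251, pasta 0.07.
Take 3 servings of cottage cheese: uses 426 kcal, +351.0 mg calcium (running total 351.0 mg).
Take 1 serving of oats: uses 164 kcal, +49.0 mg calcium (running total 400.0 mg).
Take 1 serving of quinoa: uses 227 kcal, +21.0 mg calcium (running total 421.0 mg).
Take 1.12 servings of pasta: uses 224 kcal, +15.7 mg calcium (running total 436.7 mg).
Greedy by best ratio exhausts the calories allowance optimally: 436.7 mg.

436.7 mg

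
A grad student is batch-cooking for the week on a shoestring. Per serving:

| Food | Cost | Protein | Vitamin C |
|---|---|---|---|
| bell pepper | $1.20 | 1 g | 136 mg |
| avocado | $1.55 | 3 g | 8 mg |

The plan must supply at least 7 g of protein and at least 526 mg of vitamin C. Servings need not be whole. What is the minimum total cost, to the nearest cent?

$6.22

Check every corner: each single food scaled to meet both minima, and each pair solved so both constraints bind.
bell pepper only: max(7/1, 526/136) = 7 servings → $8.40.
avocado only: max(7/3, 526/8) = 65.75 servings → $101.91.
bell pepper + avocado with both tight: 3.805 servings and 1.065 servings → $6.22.
The minimum over all feasible corners is $6.22.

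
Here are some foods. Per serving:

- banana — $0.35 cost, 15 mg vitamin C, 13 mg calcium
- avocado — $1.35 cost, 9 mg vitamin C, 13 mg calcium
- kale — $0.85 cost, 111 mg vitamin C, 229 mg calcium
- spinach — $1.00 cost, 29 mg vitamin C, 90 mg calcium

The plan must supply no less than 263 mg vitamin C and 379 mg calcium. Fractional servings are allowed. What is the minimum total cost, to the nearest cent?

A basic optimal solution has at most two foods positive. Try each food alone and each pair with both targets met exactly.
banana only: max(263/15, 379/13) = 29.15 servings → $10.20.
avocado only: max(263/9, 379/13) = 29.22 servings → $39.45.
kale only: max(263/111, 379/229) = 2.369 servings → $2.01.
spinach only: max(263/29, 379/90) = 9.069 servings → $9.07.
banana + avocado with both tight: 0.1026 servings and 29.05 servings → $39.26.
banana + kale with both tight: 9.115 servings and 1.138 servings → $4.16.
banana + spinach with both tight: 13.03 servings and 2.329 servings → $6.89.
avocado + kale: intersection lies outside the first quadrant.
avocado + spinach with both targets exact would need a negative amount; discard.
kale + spinach: intersection lies outside the first quadrant.
So the least-cost plan costs $2.01.

$2.01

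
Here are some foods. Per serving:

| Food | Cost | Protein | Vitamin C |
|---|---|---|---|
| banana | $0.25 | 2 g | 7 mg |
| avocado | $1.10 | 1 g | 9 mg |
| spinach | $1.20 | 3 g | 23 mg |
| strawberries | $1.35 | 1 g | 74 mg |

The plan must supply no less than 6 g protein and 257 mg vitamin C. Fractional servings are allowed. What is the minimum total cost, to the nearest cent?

$4.85

Two binding constraints pin down two serving amounts, so the optimal mix uses at most two foods. The candidates are each food alone (scaled to the tighter of protein/vitamin C) and each pair with both constraints tight.
banana only: max(6/2, 257/7) = 36.71 servings → $9.18.
avocado only: max(6/1, 257/9) = 28.56 servings → $31.41.
spinach only: max(6/3, 257/23) = 11.17 servings → $13.41.
strawberries only: max(6/1, 257/74) = 6 servings → $8.10.
banana + avocado: intersection lies outside the first quadrant.
banana + spinach: the both-tight solution has a negative serving — not a feasible corner.
banana + strawberries with both tight: 1.326 servings and 3.348 servings → $4.85.
avocado + spinach: the both-tight solution has a negative serving — not a feasible corner.
avocado + strawberries with both tight: 2.877 servings and 3.123 servings → $7.38.
spinach + strawberries with both tight: 0.9397 servings and 3.181 servings → $5.42.
The minimum over all feasible corners is $4.85.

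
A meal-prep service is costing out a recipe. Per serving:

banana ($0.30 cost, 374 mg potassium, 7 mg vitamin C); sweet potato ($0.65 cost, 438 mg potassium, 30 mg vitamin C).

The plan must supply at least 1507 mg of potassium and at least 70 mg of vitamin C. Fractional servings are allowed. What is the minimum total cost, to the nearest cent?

The cheapest plan sits at a corner of the feasible region — with two constraints it uses at most two foods.
banana only: max(1507/374, 70/7) = 10 servings → $3.00.
sweet potato only: max(1507/438, 70/30) = 3.441 servings → $2.24.
banana + sweet potato with both tight: 1.784 servings and 1.917 servings → $1.78.
Cheapest feasible corner: $1.78.

$1.78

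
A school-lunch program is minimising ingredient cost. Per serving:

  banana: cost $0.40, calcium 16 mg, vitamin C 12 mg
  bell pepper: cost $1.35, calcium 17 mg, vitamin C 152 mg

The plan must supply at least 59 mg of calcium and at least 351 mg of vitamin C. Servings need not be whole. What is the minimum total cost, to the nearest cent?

$3.51

banana only: max(59/16, 351/12) = 29.25 servings → $11.70.
bell pepper only: max(59/17, 351/152) = 3.471 servings → $4.69.
banana + bell pepper with both tight: 1.347 servings and 2.203 servings → $3.51.
So the least-cost plan costs $3.51.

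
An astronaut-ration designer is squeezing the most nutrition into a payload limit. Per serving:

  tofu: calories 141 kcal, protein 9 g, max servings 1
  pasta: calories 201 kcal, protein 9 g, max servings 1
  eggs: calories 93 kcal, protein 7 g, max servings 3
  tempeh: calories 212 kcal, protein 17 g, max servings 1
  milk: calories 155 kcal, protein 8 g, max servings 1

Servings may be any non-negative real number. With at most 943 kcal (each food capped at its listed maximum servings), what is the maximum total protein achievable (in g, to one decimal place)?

62.0 g

Protein per kcal: tempeh 0.08019, eggs 0.07527, tofu 0.06383, milk 0.05161, pasta 0.04478.
Take 1 serving of tempeh: uses 212 kcal, +17.0 g protein (running total 17.0 g).
Take 3 servings of eggs: uses 279 kcal, +21.0 g protein (running total 38.0 g).
Take 1 serving of tofu: uses 141 kcal, +9.0 g protein (running total 47.0 g).
Take 1 serving of milk: uses 155 kcal, +8.0 g protein (running total 55.0 g).
Take 0.7761 servings of pasta: uses 156 kcal, +7.0 g protein (running total 62.0 g).
Greedy by best ratio exhausts the calories allowance optimally: 62.0 g.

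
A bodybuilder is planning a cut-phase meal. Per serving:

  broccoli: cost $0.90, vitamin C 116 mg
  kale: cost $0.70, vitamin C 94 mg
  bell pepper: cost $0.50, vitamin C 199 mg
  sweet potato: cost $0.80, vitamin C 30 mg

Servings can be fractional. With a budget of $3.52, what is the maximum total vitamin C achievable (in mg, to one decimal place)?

1401.0 mg

Vitamin C per dollar: bell pepper 398, kale 134.3, broccoli 128.9, sweet potato 37.5.
With no serving limits, spend the whole cost allowance on bell pepper: $3.52 / $0.50 × 199 mg = 1401.0 mg.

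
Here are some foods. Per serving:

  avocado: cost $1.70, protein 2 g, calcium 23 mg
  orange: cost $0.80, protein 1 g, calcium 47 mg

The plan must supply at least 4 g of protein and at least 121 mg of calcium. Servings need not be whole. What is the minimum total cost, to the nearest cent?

$3.20

An LP optimum is at a vertex; with two nutrient constraints at most two foods are used. Check each candidate.
avocado only: max(4/2, 121/23) = 5.261 servings → $8.94.
orange only: max(4/1, 121/47) = 4 servings → $3.20.
avocado + orange with both tight: 0.9437 servings and 2.113 servings → $3.29.
The minimum over all feasible corners is $3.20.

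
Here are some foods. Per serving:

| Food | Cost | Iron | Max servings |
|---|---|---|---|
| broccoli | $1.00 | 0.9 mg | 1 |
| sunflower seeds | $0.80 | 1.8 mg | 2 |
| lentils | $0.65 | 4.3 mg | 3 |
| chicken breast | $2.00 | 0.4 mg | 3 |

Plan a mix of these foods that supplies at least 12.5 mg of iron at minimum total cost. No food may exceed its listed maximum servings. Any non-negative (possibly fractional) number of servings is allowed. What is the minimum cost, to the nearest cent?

$1.89

Cost per mg of iron: lentils $0.1512, sunflower seeds $0.4444, broccoli $1.1111, chicken breast $5.0000.
Take 2.907 servings of lentils: +12.5 mg iron for $1.89 (total $1.89, still need 0.0 mg).
Greedy by cheapest-per-mg is optimal for a single linear constraint, so the minimum cost is $1.89.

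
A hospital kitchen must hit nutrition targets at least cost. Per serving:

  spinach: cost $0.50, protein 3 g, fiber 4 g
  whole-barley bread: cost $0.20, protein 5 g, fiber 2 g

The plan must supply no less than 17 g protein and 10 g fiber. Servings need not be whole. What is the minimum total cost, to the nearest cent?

$1.00

spinach only: max(17/3, 10/4) = 5.667 servings → $2.83.
whole-barley bread only: max(17/5, 10/2) = 5 servings → $1.00.
spinach + whole-barley bread with both tight: 1.143 servings and 2.714 servings → $1.11.
Cheapest feasible corner: $1.00.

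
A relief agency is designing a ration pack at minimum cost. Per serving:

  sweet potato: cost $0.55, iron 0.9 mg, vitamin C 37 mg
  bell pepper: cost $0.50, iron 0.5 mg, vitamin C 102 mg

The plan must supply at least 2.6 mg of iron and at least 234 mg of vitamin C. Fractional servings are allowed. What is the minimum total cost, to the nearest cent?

$1.89

sweet potato only: max(2.6/0.9, 234/37) = 6.324 servings → $3.48.
bell pepper only: max(2.6/0.5, 234/102) = 5.2 servings → $2.60.
sweet potato + bell pepper with both tight: 2.022 servings and 1.561 servings → $1.89.
Cheapest feasible corner: $1.89.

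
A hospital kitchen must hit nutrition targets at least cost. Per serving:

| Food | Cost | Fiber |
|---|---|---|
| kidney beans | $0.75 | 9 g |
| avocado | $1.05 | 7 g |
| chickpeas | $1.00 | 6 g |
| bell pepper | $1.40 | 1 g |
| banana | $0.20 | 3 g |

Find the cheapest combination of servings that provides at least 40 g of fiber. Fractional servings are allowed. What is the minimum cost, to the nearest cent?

Cost per g of fiber: banana $0.0667, kidney beans $0.0833, avocado $0.1500, chickpeas $0.1667, bell pepper $1.4000.
With no serving limits, use only banana: 40 g / 3 g = 13.33 servings × $0.20 = $2.67.

$2.67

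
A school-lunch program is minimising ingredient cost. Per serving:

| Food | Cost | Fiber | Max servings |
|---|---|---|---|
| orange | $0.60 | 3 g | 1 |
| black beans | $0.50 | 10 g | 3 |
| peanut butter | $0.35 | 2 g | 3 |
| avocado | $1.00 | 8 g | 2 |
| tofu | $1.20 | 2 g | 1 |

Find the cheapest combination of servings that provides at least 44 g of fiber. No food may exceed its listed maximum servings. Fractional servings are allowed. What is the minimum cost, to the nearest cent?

Cost per g of fiber: black beans $0.0500, avocado $0.1250, peanut butter $0.1750, orange $0.2000, tofu $0.6000.
Take 3 servings of black beans: +30.0 g fiber for $1.50 (total $1.50, still need 14.0 g).
Take 1.75 servings of avocado: +14.0 g fiber for $1.75 (total $3.25, still need 0.0 g).
Filling from the cheapest source first is optimal under one linear minimum: $3.25.

$3.25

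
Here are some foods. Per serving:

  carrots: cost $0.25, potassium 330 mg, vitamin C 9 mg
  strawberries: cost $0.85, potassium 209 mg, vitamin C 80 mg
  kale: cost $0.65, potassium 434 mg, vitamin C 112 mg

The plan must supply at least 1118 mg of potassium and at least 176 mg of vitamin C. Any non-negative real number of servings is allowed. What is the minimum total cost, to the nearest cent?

$1.31

For a min-cost LP with two ≥-constraints, a basic feasible solution has at most two positive variables.
carrots only: max(1118/330, 176/9) = 19.56 servings → $4.89.
strawberries only: max(1118/209, 176/80) = 5.349 servings → $4.55.
kale only: max(1118/434, 176/112) = 2.576 servings → $1.67.
carrots + strawberries with both tight: 2.148 servings and 1.958 servings → $2.20.
carrots + kale with both tight: 1.477 servings and 1.453 servings → $1.31.
strawberries + kale: intersection lies outside the first quadrant.
The minimum over all feasible corners is $1.31.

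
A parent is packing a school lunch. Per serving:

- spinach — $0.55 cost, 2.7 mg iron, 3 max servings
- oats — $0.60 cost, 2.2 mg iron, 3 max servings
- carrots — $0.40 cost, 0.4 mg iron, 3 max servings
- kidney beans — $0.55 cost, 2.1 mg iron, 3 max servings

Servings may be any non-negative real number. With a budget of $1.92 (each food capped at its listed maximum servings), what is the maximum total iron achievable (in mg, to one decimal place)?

Iron per dollar: spinach 4.909, kidney beans 3.818, oats 3.667, carrots 1.
Take 3 servings of spinach: spends $1.65, +8.1 mg iron (running total 8.1 mg).
Take 0.4909 servings of kidney beans: spends $0.27, +1.0 mg iron (running total 9.1 mg).
Greedy by best ratio exhausts the cost allowance optimally: 9.1 mg.

9.1 mg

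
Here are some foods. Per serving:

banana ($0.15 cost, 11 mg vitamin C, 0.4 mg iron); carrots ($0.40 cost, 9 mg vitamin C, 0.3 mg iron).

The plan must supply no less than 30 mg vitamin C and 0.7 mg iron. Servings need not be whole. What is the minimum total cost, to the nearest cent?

banana only: max(30/11, 0.7/0.4) = 2.727 servings → $0.41.
carrots only: max(30/9, 0.7/0.3) = 3.333 servings → $1.33.
banana + carrots: the both-tight solution has a negative serving — not a feasible corner.
The minimum over all feasible corners is $0.41.

$0.41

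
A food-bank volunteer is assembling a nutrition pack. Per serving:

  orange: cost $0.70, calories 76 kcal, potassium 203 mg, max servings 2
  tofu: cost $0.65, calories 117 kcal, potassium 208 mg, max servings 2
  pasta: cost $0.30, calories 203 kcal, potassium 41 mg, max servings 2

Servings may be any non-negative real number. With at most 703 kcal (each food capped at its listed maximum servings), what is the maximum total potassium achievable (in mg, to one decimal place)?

886.0 mg

Potassium per kcal: orange 2.671, tofu 1.778, pasta 0.202.
Take 2 servings of orange: uses 152 kcal, +406.0 mg potassium (running total 406.0 mg).
Take 2 servings of tofu: uses 234 kcal, +416.0 mg potassium (running total 822.0 mg).
Take 1.562 servings of pasta: uses 317 kcal, +64.0 mg potassium (running total 886.0 mg).
Greedy by best ratio exhausts the calories allowance optimally: 886.0 mg.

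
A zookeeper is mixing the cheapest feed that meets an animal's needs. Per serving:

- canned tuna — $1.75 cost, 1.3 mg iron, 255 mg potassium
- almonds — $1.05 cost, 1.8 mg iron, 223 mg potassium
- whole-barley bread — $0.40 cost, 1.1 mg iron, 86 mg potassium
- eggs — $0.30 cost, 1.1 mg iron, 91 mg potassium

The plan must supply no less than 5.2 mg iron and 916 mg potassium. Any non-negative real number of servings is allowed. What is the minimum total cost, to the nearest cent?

Minimising a linear cost over {iron ≥ 5.2, potassium ≥ 916, servings ≥ 0} — the optimum is at a vertex, using one or two foods.
canned tuna only: max(5.2/1.3, 916/255) = 4 servings → $7.00.
almonds only: max(5.2/1.8, 916/223) = 4.108 servings → $4.31.
whole-barley bread only: max(5.2/1.1, 916/86) = 10.65 servings → $4.26.
eggs only: max(5.2/1.1, 916/91) = 10.07 servings → $3.02.
canned tuna + almonds with both tight: 2.893 servings and 0.7995 servings → $5.90.
canned tuna + whole-barley bread with both tight: 3.322 servings and 0.8014 servings → $6.13.
canned tuna + eggs with both tight: 3.295 servings and 0.8335 servings → $6.02.
almonds + whole-barley bread: intersection lies outside the first quadrant.
almonds + eggs with both targets exact would need a negative amount; discard.
whole-barley bread + eggs with both targets exact would need a negative amount; discard.
Cheapest feasible corner: $3.02.

$3.02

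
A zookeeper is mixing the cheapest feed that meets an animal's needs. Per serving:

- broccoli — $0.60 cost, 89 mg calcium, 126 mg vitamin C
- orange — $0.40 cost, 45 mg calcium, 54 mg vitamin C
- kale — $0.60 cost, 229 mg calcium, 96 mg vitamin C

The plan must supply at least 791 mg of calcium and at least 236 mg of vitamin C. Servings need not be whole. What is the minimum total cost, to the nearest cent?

broccoli only: max(791/89, 236/126) = 8.888 servings → $5.33.
orange only: max(791/45, 236/54) = 17.58 servings → $7.03.
kale only: max(791/229, 236/96) = 3.454 servings → $2.07.
broccoli + orange with both targets exact would need a negative amount; discard.
broccoli + kale: the both-tight solution has a negative serving — not a feasible corner.
orange + kale with both targets exact would need a negative amount; discard.
The minimum over all feasible corners is $2.07.

$2.07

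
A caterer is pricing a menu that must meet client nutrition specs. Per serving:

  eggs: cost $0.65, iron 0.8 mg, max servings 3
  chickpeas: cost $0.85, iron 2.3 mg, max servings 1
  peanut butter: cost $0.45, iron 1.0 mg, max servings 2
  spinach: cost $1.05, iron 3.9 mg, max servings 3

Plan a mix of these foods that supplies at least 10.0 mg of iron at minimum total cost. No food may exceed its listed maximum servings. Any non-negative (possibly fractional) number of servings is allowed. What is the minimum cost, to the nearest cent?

$2.69

Cost per mg of iron: spinach $0.2692, chickpeas $0.3696, peanut butter $0.4500, eggs $0.8125.
Take 2.564 servings of spinach: +10.0 mg iron for $2.69 (total $2.69, still need 0.0 mg).
Greedy by cheapest-per-mg is optimal for a single linear constraint, so the minimum cost is $2.69.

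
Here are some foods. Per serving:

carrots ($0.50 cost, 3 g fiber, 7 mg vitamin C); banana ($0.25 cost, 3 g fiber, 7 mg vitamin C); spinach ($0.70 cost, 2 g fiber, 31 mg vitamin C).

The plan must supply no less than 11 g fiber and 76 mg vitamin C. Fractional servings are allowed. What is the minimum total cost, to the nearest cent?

Minimising a linear cost over {fiber ≥ 11, vitamin C ≥ 76, servings ≥ 0} — the optimum is at a vertex, using one or two foods.
carrots only: max(11/3, 76/7) = 10.86 servings → $5.43.
banana only: max(11/3, 76/7) = 10.86 servings → $2.71.
spinach only: max(11/2, 76/31) = 5.5 servings → $3.85.
carrots + banana (both tight): parallel constraints — no distinct corner.
carrots + spinach with both tight: 2.392 servings and 1.911 servings → $2.53.
banana + spinach with both tight: 2.392 servings and 1.911 servings → $1.94.
The minimum over all feasible corners is $1.94.

$1.94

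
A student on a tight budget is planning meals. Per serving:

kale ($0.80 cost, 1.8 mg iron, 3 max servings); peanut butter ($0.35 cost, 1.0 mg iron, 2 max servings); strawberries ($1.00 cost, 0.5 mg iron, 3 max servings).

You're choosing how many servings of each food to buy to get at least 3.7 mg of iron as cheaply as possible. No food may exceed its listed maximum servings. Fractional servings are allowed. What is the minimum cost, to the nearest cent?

Cost per mg of iron: peanut butter $0.3500, kale $0.4444, strawberries $2.0000.
Take 2 servings of peanut butter: +2.0 mg iron for $0.70 (total $0.70, still need 1.7 mg).
Take 0.9444 servings of kale: +1.7 mg iron for $0.76 (total $1.46, still need 0.0 mg).
Filling from the cheapest source first is optimal under one linear minimum: $1.46.

$1.46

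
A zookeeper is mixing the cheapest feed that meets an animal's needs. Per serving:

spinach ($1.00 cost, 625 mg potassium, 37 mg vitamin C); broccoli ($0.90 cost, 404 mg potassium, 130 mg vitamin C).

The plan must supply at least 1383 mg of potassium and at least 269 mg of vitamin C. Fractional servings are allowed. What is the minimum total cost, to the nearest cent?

$2.66

The cheapest plan sits at a corner of the feasible region — with two constraints it uses at most two foods.
spinach only: max(1383/625, 269/37) = 7.27 servings → $7.27.
broccoli only: max(1383/404, 269/130) = 3.423 servings → $3.08.
spinach + broccoli with both tight: 1.073 servings and 1.764 servings → $2.66.
The minimum over all feasible corners is $2.66.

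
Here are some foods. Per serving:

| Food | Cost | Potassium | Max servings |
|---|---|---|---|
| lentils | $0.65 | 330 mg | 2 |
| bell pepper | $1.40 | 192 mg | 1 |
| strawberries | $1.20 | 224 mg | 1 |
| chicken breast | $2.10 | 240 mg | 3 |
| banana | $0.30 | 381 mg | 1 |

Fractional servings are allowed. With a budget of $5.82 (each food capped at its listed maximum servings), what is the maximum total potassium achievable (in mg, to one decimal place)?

Potassium per dollar: banana 1270, lentils 507.7, strawberries 186.7, bell pepper 137.1, chicken breast 114.3.
Take 1 serving of banana: spends $0.30, +381.0 mg potassium (running total 381.0 mg).
Take 2 servings of lentils: spends $1.30, +660.0 mg potassium (running total 1041.0 mg).
Take 1 serving of strawberries: spends $1.20, +224.0 mg potassium (running total 1265.0 mg).
Take 1 serving of bell pepper: spends $1.40, +192.0 mg potassium (running total 1457.0 mg).
Take 0.7714 servings of chicken breast: spends $1.62, +185.1 mg potassium (running total 1642.1 mg).
Filling greedily by potassium-per-dollar is optimal for one linear limit, giving 1642.1 mg.

1642.1 mg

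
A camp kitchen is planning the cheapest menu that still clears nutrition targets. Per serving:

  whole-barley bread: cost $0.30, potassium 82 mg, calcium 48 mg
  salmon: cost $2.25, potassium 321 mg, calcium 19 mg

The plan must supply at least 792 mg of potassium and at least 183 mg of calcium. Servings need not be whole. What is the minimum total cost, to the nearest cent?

$2.90

The cheapest plan sits at a corner of the feasible region — with two constraints it uses at most two foods.
whole-barley bread only: max(792/82, 183/48) = 9.659 servings → $2.90.
salmon only: max(792/321, 183/19) = 9.632 servings → $21.67.
whole-barley bread + salmon with both tight: 3.155 servings and 1.661 servings → $4.68.
Cheapest feasible corner: $2.90.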